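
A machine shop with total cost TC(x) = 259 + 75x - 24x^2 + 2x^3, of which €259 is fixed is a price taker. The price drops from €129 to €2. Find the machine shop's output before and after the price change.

Output falls from 9 to 0 (the firm shuts down)

MC = 75 - 48x + 6x^2; the shutdown threshold is min AVC = €3 (at x = 6).
With P = €129 above the shutdown price, P = MC gives x = 9.
At P = €2 < min AVC = €3, price no longer covers variable cost at any output, so the firm shuts down: x = 0.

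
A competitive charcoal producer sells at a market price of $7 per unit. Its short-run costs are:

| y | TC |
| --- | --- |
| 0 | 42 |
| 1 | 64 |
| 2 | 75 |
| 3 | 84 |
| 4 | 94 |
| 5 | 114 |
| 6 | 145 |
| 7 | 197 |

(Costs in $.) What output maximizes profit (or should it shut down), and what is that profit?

Compute π = P·y − TC at each output: y=0: -42; y=1: -57; y=2: -61; y=3: -63; y=4: -66; y=5: -79; y=6: -103; y=7: -148.
Profit is highest at y = 0. Equivalently, the lowest AVC in the table is 52/4 ≈ $13 at y = 4, and P = $7 falls below it — price never covers variable cost, so the firm shuts down and loses only its fixed cost.

y = 0 (shut down); profit = -$42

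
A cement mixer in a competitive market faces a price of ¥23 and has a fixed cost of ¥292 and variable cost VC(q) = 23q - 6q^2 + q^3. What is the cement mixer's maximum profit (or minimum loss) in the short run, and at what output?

AVC = 23 - 6q + q^2 has its minimum ¥14 at q = 3; price ¥23 clears that bar, so the firm operates.
MC = 23 - 12q + 3q^2. Setting P = MC and taking the root on the rising branch gives q* = 4.
TR = 23·4 = 92. TC = 292 + 60 = 352. Profit = 92 − 352 = -¥260.
Shutting down would mean losing the fixed cost of ¥292, so operating at a loss of ¥260 is better by ¥32.

Profit = -¥260 at q = 4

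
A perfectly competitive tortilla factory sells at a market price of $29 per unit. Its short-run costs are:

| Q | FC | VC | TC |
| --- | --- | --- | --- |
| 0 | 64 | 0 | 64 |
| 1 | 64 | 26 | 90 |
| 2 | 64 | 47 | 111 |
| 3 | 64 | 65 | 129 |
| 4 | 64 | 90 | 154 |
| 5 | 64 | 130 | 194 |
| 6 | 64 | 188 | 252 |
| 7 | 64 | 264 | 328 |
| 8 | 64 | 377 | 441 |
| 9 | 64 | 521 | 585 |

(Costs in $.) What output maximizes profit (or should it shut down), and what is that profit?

Compute π = P·Q − TC at each output: Q=0: -64; Q=1: -61; Q=2: -53; Q=3: -42; Q=4: -38; Q=5: -49; Q=6: -78; Q=7: -125; Q=8: -209; Q=9: -324.
Profit is maximized at Q = 4. AVC there is 90/4 = $22.50 ≤ P, so producing beats shutting down (which would give -$64).

Q = 4; profit = -$38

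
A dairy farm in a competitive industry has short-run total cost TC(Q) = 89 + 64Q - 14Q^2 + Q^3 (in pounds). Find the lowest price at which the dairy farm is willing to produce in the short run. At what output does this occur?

£15 per unit, at Q = 7

The firm shuts down when price falls below the minimum of average variable cost. AVC = VC/Q = 64 - 14Q + Q^2.
At the minimum of AVC, MC = AVC. MC = 64 - 28Q + 3Q^2; setting MC = AVC gives 2Q^2 - 14Q = 0, so Q = 7. min AVC = 15.
So the shutdown price is £15.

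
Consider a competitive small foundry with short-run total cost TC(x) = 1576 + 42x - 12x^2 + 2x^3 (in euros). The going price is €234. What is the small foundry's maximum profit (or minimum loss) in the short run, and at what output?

Profit = -€296 at x = 8

AVC = 42 - 12x + 2x^2 has its minimum €24 at x = 3; price €234 clears that bar, so the firm operates.
With MC = 42 - 24x + 6x^2, P = MC on the upward-sloping part at x* = 8.
TR = 234·8 = 1872. TC = 1576 + 592 = 2168. Profit = 1872 − 2168 = -€296.
That loss of €296 beats the €1576 the firm would lose by shutting down; producing recovers €1280 of fixed cost.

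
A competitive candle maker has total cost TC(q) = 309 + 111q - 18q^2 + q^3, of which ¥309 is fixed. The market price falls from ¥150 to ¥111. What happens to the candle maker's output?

MC = 111 - 36q + 3q^2; the shutdown threshold is min AVC = ¥30 (at q = 9).
With P = ¥150 above the shutdown price, P = MC gives q = 13.
At P = ¥111 ≥ min AVC, set P = MC: q = 12. The firm stays open but cuts output.

Output falls from 13 to 12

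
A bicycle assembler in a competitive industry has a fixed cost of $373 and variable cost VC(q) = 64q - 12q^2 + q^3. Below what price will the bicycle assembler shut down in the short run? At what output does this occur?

$28 per unit, at q = 6

The firm shuts down when price falls below the minimum of average variable cost. AVC = VC/q = 64 - 12q + q^2.
dAVC/dq = -12 + 2q = 0 gives q = 6. min AVC = 64 - 12·6 + 6^2 = 28.
For P < $28 the firm produces nothing.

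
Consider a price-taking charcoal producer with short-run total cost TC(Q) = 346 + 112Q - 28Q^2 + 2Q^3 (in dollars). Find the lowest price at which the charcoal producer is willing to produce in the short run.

The firm shuts down when price falls below the minimum of average variable cost. AVC = VC/Q = 112 - 28Q + 2Q^2.
dAVC/dQ = -28 + 4Q = 0 gives Q = 7. min AVC = 112 - 28·7 + 2·7^2 = 14.
For P < $14 the firm produces nothing.

$14 per unit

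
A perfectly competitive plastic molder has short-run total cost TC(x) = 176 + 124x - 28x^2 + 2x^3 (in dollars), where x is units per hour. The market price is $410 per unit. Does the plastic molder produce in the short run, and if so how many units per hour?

Produce at x = 13

Strip out fixed cost: VC = 124x - 28x^2 + 2x^3. Then AVC = 124 - 28x + 2x^2 and MC = 124 - 56x + 6x^2.
The AVC parabola has its vertex at x = 28/4 = 7, where AVC = 124 - 28·7 + 2·7^2 = $26.
Since P = $410 ≥ min AVC = $26, price covers variable cost and the firm should produce.
Solving P = MC: -286 - 56x + 6x^2 = 0 ⇒ x = -11/3 or 13. On the upward-sloping branch, x* = 13.
Check: AVC at x = 13 is $98 ≤ P, so revenue covers variable cost.
Profit = P·x − TC = 410·13 − 1450 = $3880.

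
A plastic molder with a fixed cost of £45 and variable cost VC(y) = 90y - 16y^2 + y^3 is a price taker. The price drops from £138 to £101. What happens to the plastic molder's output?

MC = 90 - 32y + 3y^2; the shutdown threshold is min AVC = £26 (at y = 8).
With P = £138 above the shutdown price, P = MC gives y = 12.
At P = £101 ≥ min AVC, set P = MC: y = 11. The firm stays open but cuts output.

Output falls from 12 to 11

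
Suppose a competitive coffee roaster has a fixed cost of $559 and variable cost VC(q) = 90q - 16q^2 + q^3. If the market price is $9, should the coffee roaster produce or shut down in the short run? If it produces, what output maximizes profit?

Shut down

Strip out fixed cost: VC = 90q - 16q^2 + q^3. Then AVC = 90 - 16q + q^2 and MC = 90 - 32q + 3q^2.
The AVC parabola has its vertex at q = 16/2 = 8, where AVC = 90 - 16·8 + 8^2 = $26.
With P < min AVC ($9 < $26), every unit sold adds to the loss.
Shutting down limits the loss to fixed cost, $559.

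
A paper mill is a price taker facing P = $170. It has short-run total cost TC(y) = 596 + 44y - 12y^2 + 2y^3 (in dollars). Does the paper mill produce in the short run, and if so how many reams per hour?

Produce at y = 7

From TC, MC = TC'(y) = 44 - 24y + 6y^2 and AVC = VC/y = 44 - 12y + 2y^2.
The AVC parabola has its vertex at y = 12/4 = 3, where AVC = 44 - 12·3 + 2·3^2 = $26.
P = $170 exceeds min AVC = $26, so the firm stays open.
P = MC gives -126 - 24y + 6y^2 = 0, with roots -3 and 7. Take the larger (rising MC): y* = 7.
Check: AVC at y = 7 is $58 ≤ P, so revenue covers variable cost.
Profit = P·y − TC = 170·7 − 1002 = $188.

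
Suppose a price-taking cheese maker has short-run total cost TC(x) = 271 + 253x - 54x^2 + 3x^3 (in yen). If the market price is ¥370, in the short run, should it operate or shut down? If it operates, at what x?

Produce at x = 13

From TC, MC = TC'(x) = 253 - 108x + 9x^2 and AVC = VC/x = 253 - 54x + 3x^2.
AVC is minimized where dAVC/dx = -54 + 6x = 0, at x = 9; min AVC = 253 - 54·9 + 3·9^2 = ¥10.
P = ¥370 exceeds min AVC = ¥10, so the firm stays open.
Solving P = MC: -117 - 108x + 9x^2 = 0 ⇒ x = -1 or 13. On the upward-sloping branch, x* = 13.
Check: AVC at x = 13 is ¥58 ≤ P, so revenue covers variable cost.
Profit = P·x − TC = 370·13 − 1025 = ¥3785.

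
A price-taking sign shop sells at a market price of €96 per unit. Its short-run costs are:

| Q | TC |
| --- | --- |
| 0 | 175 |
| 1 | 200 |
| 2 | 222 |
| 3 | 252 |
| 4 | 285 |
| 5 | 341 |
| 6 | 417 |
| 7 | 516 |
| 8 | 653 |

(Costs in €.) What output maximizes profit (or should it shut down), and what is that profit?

Q = 6; profit = €159

Profit at each row (π = 96Q − TC): Q=0: -175; Q=1: -104; Q=2: -30; Q=3: 36; Q=4: 99; Q=5: 139; Q=6: 159; Q=7: 156; Q=8: 115.
Profit is maximized at Q = 6. AVC there is 242/6 = €40.33 ≤ P, so producing beats shutting down (which would give -€175).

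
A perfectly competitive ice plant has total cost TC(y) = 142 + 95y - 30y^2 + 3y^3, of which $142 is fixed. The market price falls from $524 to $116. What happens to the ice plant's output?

AVC = 95 - 30y + 3y^2, minimized at y = 5 where min AVC = $20. MC = 95 - 60y + 9y^2.
With P = $524 above the shutdown price, P = MC gives y = 11.
At P = $116 ≥ min AVC, set P = MC: y = 7. The firm stays open but cuts output.

Output falls from 11 to 7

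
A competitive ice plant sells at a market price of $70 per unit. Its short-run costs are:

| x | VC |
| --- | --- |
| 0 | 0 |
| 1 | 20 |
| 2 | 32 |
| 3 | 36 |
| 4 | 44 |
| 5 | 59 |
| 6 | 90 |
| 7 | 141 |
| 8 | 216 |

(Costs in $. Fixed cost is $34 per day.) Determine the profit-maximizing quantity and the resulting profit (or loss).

x = 7; profit = $315

Compute π = P·x − TC at each output: x=0: -34; x=1: 16; x=2: 74; x=3: 140; x=4: 202; x=5: 257; x=6: 296; x=7: 315; x=8: 310.
Profit is maximized at x = 7. AVC there is 141/7 = $20.14 ≤ P, so producing beats shutting down (which would give -$34).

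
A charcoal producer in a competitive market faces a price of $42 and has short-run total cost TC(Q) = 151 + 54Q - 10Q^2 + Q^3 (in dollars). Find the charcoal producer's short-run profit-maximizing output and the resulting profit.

AVC = 54 - 10Q + Q^2; min AVC = $29 at Q = 5. Since P = $42 ≥ min AVC, the firm produces.
MC = 54 - 20Q + 3Q^2. Setting P = MC and taking the root on the rising branch gives Q* = 6.
TR = 42·6 = 252. TC = 151 + 180 = 331. Profit = 252 − 331 = -$79.
Shutting down would mean losing the fixed cost of $151, so operating at a loss of $79 is better by $72.

Profit = -$79 at Q = 6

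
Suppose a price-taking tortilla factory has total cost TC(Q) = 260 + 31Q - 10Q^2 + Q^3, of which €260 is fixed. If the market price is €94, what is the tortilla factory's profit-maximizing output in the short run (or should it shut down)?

Variable cost is VC = 31Q - 10Q^2 + Q^3, so AVC = VC/Q = 31 - 10Q + Q^2 and MC = dTC/dQ = 31 - 20Q + 3Q^2.
AVC is minimized where dAVC/dQ = -10 + 2Q = 0, at Q = 5; min AVC = 31 - 10·5 + 5^2 = €6.
Since P = €94 ≥ min AVC = €6, price covers variable cost and the firm should produce.
Set P = MC: 94 = 31 - 20Q + 3Q^2 → -63 - 20Q + 3Q^2 = 0. The roots are Q = -7/3 and Q = 9; the profit-maximizing output is on the rising part of MC, so Q* = 9.
Check: AVC at Q = 9 is €22 ≤ P, so revenue covers variable cost.
Profit = P·Q − TC = 94·9 − 458 = €388.

Produce at Q = 9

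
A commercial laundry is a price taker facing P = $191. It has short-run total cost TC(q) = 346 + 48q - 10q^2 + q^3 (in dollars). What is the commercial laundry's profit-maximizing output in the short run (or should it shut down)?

Produce at q = 11

Variable cost is VC = 48q - 10q^2 + q^3, so AVC = VC/q = 48 - 10q + q^2 and MC = dTC/dq = 48 - 20q + 3q^2.
The AVC parabola has its vertex at q = 10/2 = 5, where AVC = 48 - 10·5 + 5^2 = $23.
P = $191 exceeds min AVC = $23, so the firm stays open.
Set P = MC: 191 = 48 - 20q + 3q^2 → -143 - 20q + 3q^2 = 0. The roots are q = -13/3 and q = 11; the profit-maximizing output is on the rising part of MC, so q* = 11.
Check: AVC at q = 11 is $59 ≤ P, so revenue covers variable cost.
Profit = P·q − TC = 191·11 − 995 = $1106.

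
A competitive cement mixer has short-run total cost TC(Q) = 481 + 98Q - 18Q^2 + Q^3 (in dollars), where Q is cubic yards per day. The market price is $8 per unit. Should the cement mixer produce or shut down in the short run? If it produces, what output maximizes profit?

Strip out fixed cost: VC = 98Q - 18Q^2 + Q^3. Then AVC = 98 - 18Q + Q^2 and MC = 98 - 36Q + 3Q^2.
AVC is minimized where dAVC/dQ = -18 + 2Q = 0, at Q = 9; min AVC = 98 - 18·9 + 9^2 = $17.
P = $8 lies below min AVC = $17; no output level covers variable cost.
Best response: produce nothing and absorb the $481 fixed cost.

Shut down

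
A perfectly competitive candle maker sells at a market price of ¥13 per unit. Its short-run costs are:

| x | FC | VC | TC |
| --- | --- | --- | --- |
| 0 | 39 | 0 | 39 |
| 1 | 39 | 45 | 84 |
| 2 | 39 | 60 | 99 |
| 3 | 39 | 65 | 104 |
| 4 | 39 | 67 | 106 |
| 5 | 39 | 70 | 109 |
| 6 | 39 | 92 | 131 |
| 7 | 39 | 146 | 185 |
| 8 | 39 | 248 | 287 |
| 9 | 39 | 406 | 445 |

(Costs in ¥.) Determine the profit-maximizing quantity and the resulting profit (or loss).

Tabulate TR − TC: x=0: -39; x=1: -71; x=2: -73; x=3: -65; x=4: -54; x=5: -44; x=6: -53; x=7: -94; x=8: -183; x=9: -328.
Profit is highest at x = 0. Equivalently, the lowest AVC in the table is 70/5 ≈ ¥14 at x = 5, and P = ¥13 falls below it — price never covers variable cost, so the firm shuts down and loses only its fixed cost.

x = 0 (shut down); profit = -¥39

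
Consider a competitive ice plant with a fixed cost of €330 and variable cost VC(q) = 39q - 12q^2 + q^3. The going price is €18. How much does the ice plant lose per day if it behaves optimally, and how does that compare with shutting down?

Profit = -€232 at q = 7

AVC = 39 - 12q + q^2; min AVC = €3 at q = 6. Since P = €18 ≥ min AVC, the firm produces.
With MC = 39 - 24q + 3q^2, P = MC on the upward-sloping part at q* = 7.
TR = 18·7 = 126. TC = 330 + 28 = 358. Profit = 126 − 358 = -€232.
By producing, the firm covers all variable cost plus €98 of fixed cost; shutting down would lose the full €330.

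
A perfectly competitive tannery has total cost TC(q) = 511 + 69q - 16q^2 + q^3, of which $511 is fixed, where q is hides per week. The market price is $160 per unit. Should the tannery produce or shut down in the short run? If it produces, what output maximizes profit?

Produce at q = 13

Strip out fixed cost: VC = 69q - 16q^2 + q^3. Then AVC = 69 - 16q + q^2 and MC = 69 - 32q + 3q^2.
AVC hits its minimum where MC = AVC, at q = 8, giving min AVC = 69 - 16·8 + 8^2 = $5.
P = $160 exceeds min AVC = $5, so the firm stays open.
Set P = MC: 160 = 69 - 32q + 3q^2 → -91 - 32q + 3q^2 = 0. The roots are q = -7/3 and q = 13; the profit-maximizing output is on the rising part of MC, so q* = 13.
Check: AVC at q = 13 is $30 ≤ P, so revenue covers variable cost.
Profit = P·q − TC = 160·13 − 901 = $1179.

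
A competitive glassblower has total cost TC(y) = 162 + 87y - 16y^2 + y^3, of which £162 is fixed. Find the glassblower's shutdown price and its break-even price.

Shutdown price = min AVC. AVC = 87 - 16y + y^2, with vertex at y = 8 and minimum £23.
ATC = 162/y + 87 - 16y + y^2. Setting dATC/dy = −162/y^2 − 16 + 2y = 0 gives y = 9 (since 2·9^3 − 16·9^2 = 162).
min ATC = 162/9 + 87 − 16·9 + 9^2 = £42. That is the break-even price.
Between these two prices the firm operates at a loss; above £42 it earns a profit.

Shutdown price = £23; break-even price = £42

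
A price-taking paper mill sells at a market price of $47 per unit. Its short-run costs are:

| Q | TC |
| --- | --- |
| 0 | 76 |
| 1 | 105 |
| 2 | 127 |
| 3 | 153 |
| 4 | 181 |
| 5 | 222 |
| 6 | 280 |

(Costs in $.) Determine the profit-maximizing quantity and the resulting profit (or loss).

Profit at each row (π = 47Q − TC): Q=0: -76; Q=1: -58; Q=2: -33; Q=3: -12; Q=4: 7; Q=5: 13; Q=6: 2.
Profit is maximized at Q = 5. AVC there is 146/5 = $29.20 ≤ P, so producing beats shutting down (which would give -$76).

Q = 5; profit = $13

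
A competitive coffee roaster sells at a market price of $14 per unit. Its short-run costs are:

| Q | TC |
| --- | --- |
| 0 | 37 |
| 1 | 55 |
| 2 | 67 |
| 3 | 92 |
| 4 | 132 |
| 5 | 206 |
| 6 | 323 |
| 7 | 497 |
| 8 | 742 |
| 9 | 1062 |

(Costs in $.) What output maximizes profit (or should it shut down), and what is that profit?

Q = 0 (shut down); profit = -$37

Profit at each row (π = 14Q − TC): Q=0: -37; Q=1: -41; Q=2: -39; Q=3: -50; Q=4: -76; Q=5: -136; Q=6: -239; Q=7: -399; Q=8: -630; Q=9: -936.
Profit is highest at Q = 0. Equivalently, the lowest AVC in the table is 30/2 ≈ $15 at Q = 2, and P = $14 falls below it — price never covers variable cost, so the firm shuts down and loses only its fixed cost.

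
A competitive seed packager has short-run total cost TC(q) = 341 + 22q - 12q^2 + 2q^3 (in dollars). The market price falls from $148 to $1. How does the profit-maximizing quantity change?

MC = 22 - 24q + 6q^2; the shutdown threshold is min AVC = $4 (at q = 3).
At P = $148 ≥ min AVC, set P = MC on the rising branch: q = 7.
At P = $1 < min AVC = $4, price no longer covers variable cost at any output, so the firm shuts down: q = 0.

Output falls from 7 to 0 (the firm shuts down)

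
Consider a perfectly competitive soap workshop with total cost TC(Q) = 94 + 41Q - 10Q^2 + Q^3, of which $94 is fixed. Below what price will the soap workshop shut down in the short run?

The shutdown price is the minimum of AVC. VC = 41Q - 10Q^2 + Q^3, so AVC = 41 - 10Q + Q^2.
dAVC/dQ = -10 + 2Q = 0 gives Q = 5. min AVC = 41 - 10·5 + 5^2 = 16.
The firm shuts down for any P below $16.

$16 per unit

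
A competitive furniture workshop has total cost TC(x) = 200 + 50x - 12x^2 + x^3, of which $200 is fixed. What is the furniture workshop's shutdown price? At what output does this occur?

$14 per unit, at x = 6

Short-run supply begins at min AVC. From VC = 50x - 12x^2 + x^3, AVC = 50 - 12x + x^2.
At the minimum of AVC, MC = AVC. MC = 50 - 24x + 3x^2; setting MC = AVC gives 2x^2 - 12x = 0, so x = 6. min AVC = 14.
The firm shuts down for any P below $14.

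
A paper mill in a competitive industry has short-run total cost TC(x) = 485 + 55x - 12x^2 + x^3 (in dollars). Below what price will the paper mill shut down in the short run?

$19 per unit

The shutdown price is the minimum of AVC. VC = 55x - 12x^2 + x^3, so AVC = 55 - 12x + x^2.
dAVC/dx = -12 + 2x = 0 gives x = 6. min AVC = 55 - 12·6 + 6^2 = 19.
For P < $19 the firm produces nothing.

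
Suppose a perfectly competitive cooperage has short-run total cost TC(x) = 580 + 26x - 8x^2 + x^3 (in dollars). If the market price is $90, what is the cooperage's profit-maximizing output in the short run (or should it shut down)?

Produce at x = 8

Strip out fixed cost: VC = 26x - 8x^2 + x^3. Then AVC = 26 - 8x + x^2 and MC = 26 - 16x + 3x^2.
The AVC parabola has its vertex at x = 8/2 = 4, where AVC = 26 - 8·4 + 4^2 = $10.
Because $90 ≥ $10, revenue can cover variable cost; the firm operates.
P = MC gives -64 - 16x + 3x^2 = 0, with roots -8/3 and 8. Take the larger (rising MC): x* = 8.
Check: AVC at x = 8 is $26 ≤ P, so revenue covers variable cost.
Profit = P·x − TC = 90·8 − 788 = -$68, a loss, but smaller than the $580 fixed cost the firm would lose by shutting down.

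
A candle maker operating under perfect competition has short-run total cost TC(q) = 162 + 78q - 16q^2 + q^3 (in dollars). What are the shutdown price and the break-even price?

AVC = 78 - 16q + q^2; minimized at q = 8, giving min AVC = $14. That is the shutdown price.
ATC = 162/q + 78 - 16q + q^2. Setting dATC/dq = −162/q^2 − 16 + 2q = 0 gives q = 9 (since 2·9^3 − 16·9^2 = 162).
min ATC = 162/9 + 78 − 16·9 + 9^2 = $33. That is the break-even price.
For $14 ≤ P < $33 the firm produces at a loss; below $14 it shuts down.

Shutdown price = $14; break-even price = $33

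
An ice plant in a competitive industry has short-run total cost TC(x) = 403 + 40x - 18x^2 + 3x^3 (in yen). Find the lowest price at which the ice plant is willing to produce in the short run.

¥13 per unit

The firm shuts down when price falls below the minimum of average variable cost. AVC = VC/x = 40 - 18x + 3x^2.
dAVC/dx = -18 + 6x = 0 gives x = 3. min AVC = 40 - 18·3 + 3·3^2 = 13.
The firm shuts down for any P below ¥13.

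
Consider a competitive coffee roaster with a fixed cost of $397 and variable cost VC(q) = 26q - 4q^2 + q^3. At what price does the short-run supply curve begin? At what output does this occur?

Short-run supply begins at min AVC. From VC = 26q - 4q^2 + q^3, AVC = 26 - 4q + q^2.
At the minimum of AVC, MC = AVC. MC = 26 - 8q + 3q^2; setting MC = AVC gives 2q^2 - 4q = 0, so q = 2. min AVC = 22.
For P < $22 the firm produces nothing.

$22 per unit, at q = 2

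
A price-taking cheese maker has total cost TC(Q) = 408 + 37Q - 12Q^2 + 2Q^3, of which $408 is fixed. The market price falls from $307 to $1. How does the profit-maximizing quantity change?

Output falls from 9 to 0 (the firm shuts down)

AVC = 37 - 12Q + 2Q^2, minimized at Q = 3 where min AVC = $19. MC = 37 - 24Q + 6Q^2.
At P = $307 ≥ min AVC, set P = MC on the rising branch: Q = 9.
At P = $1 < min AVC = $19, price no longer covers variable cost at any output, so the firm shuts down: Q = 0.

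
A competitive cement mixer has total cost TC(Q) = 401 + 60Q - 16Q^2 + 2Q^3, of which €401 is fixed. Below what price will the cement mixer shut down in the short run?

The firm shuts down when price falls below the minimum of average variable cost. AVC = VC/Q = 60 - 16Q + 2Q^2.
dAVC/dQ = -16 + 4Q = 0 gives Q = 4. min AVC = 60 - 16·4 + 2·4^2 = 28.
So the shutdown price is €28.

€28 per unit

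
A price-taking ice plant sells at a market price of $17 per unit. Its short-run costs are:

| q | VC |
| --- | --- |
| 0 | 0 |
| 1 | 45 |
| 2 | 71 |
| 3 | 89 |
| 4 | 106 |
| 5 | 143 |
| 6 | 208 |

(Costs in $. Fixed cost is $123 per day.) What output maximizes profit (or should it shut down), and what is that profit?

q = 0 (shut down); profit = -$123

Compute π = P·q − TC at each output: q=0: -123; q=1: -151; q=2: -160; q=3: -161; q=4: -161; q=5: -181; q=6: -229.
Profit is highest at q = 0. Equivalently, the lowest AVC in the table is 106/4 ≈ $26.50 at q = 4, and P = $17 falls below it — price never covers variable cost, so the firm shuts down and loses only its fixed cost.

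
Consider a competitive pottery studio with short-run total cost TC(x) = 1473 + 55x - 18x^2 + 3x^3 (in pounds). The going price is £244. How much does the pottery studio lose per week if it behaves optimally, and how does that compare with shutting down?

AVC = 55 - 18x + 3x^2; min AVC = £28 at x = 3. Since P = £244 ≥ min AVC, the firm produces.
With MC = 55 - 36x + 9x^2, P = MC on the upward-sloping part at x* = 7.
TR = 244·7 = 1708. TC = 1473 + 532 = 2005. Profit = 1708 − 2005 = -£297.
That loss of £297 beats the £1473 the firm would lose by shutting down; producing recovers £1176 of fixed cost.

Profit = -£297 at x = 7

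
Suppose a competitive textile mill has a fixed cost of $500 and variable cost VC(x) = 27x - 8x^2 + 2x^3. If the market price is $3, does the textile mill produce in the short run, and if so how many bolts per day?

Shut down

Variable cost is VC = 27x - 8x^2 + 2x^3, so AVC = VC/x = 27 - 8x + 2x^2 and MC = dTC/dx = 27 - 16x + 6x^2.
AVC hits its minimum where MC = AVC, at x = 2, giving min AVC = 27 - 8·2 + 2·2^2 = $19.
P = $3 lies below min AVC = $19; no output level covers variable cost.
The firm minimizes its loss by shutting down and losing only its fixed cost of $500.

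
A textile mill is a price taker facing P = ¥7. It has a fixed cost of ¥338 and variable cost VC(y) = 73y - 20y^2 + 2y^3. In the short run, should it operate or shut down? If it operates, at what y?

Variable cost is VC = 73y - 20y^2 + 2y^3, so AVC = VC/y = 73 - 20y + 2y^2 and MC = dTC/dy = 73 - 40y + 6y^2.
AVC hits its minimum where MC = AVC, at y = 5, giving min AVC = 73 - 20·5 + 2·5^2 = ¥23.
P = ¥7 lies below min AVC = ¥23; no output level covers variable cost.
Shutting down limits the loss to fixed cost, ¥338.

Shut down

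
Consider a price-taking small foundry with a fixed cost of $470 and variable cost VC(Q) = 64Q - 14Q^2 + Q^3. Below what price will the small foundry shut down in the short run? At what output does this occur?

Short-run supply begins at min AVC. From VC = 64Q - 14Q^2 + Q^3, AVC = 64 - 14Q + Q^2.
At the minimum of AVC, MC = AVC. MC = 64 - 28Q + 3Q^2; setting MC = AVC gives 2Q^2 - 14Q = 0, so Q = 7. min AVC = 15.
So the shutdown price is $15.

$15 per unit, at Q = 7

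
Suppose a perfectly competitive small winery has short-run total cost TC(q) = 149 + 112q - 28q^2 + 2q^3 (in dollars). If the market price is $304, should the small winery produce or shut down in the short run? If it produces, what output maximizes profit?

Produce at q = 12

Strip out fixed cost: VC = 112q - 28q^2 + 2q^3. Then AVC = 112 - 28q + 2q^2 and MC = 112 - 56q + 6q^2.
The AVC parabola has its vertex at q = 28/4 = 7, where AVC = 112 - 28·7 + 2·7^2 = $14.
Because $304 ≥ $14, revenue can cover variable cost; the firm operates.
Set P = MC: 304 = 112 - 56q + 6q^2 → -192 - 56q + 6q^2 = 0. The roots are q = -8/3 and q = 12; the profit-maximizing output is on the rising part of MC, so q* = 12.
Check: AVC at q = 12 is $64 ≤ P, so revenue covers variable cost.
Profit = P·q − TC = 304·12 − 917 = $2731.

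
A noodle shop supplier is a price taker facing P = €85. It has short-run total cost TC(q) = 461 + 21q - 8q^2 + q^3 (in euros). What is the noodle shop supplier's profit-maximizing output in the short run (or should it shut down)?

Produce at q = 8

Variable cost is VC = 21q - 8q^2 + q^3, so AVC = VC/q = 21 - 8q + q^2 and MC = dTC/dq = 21 - 16q + 3q^2.
AVC is minimized where dAVC/dq = -8 + 2q = 0, at q = 4; min AVC = 21 - 8·4 + 4^2 = €5.
Because €85 ≥ €5, revenue can cover variable cost; the firm operates.
Set P = MC: 85 = 21 - 16q + 3q^2 → -64 - 16q + 3q^2 = 0. The roots are q = -8/3 and q = 8; the profit-maximizing output is on the rising part of MC, so q* = 8.
Check: AVC at q = 8 is €21 ≤ P, so revenue covers variable cost.
Profit = P·q − TC = 85·8 − 629 = €51.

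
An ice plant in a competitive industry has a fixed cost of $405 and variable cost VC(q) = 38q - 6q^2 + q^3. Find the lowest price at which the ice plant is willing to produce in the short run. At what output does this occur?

The firm shuts down when price falls below the minimum of average variable cost. AVC = VC/q = 38 - 6q + q^2.
dAVC/dq = -6 + 2q = 0 gives q = 3. min AVC = 38 - 6·3 + 3^2 = 29.
For P < $29 the firm produces nothing.

$29 per unit, at q = 3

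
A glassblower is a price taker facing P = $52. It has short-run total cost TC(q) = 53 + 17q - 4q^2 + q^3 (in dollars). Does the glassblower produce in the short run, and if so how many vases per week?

From TC, MC = TC'(q) = 17 - 8q + 3q^2 and AVC = VC/q = 17 - 4q + q^2.
AVC is minimized where dAVC/dq = -4 + 2q = 0, at q = 2; min AVC = 17 - 4·2 + 2^2 = $13.
Because $52 ≥ $13, revenue can cover variable cost; the firm operates.
Set P = MC: 52 = 17 - 8q + 3q^2 → -35 - 8q + 3q^2 = 0. The roots are q = -7/3 and q = 5; the profit-maximizing output is on the rising part of MC, so q* = 5.
Check: AVC at q = 5 is $22 ≤ P, so revenue covers variable cost.
Profit = P·q − TC = 52·5 − 163 = $97.

Produce at q = 5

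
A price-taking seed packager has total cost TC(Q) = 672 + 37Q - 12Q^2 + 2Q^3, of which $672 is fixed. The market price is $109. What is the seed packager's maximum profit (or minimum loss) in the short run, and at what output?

Profit = -$240 at Q = 6

AVC = 37 - 12Q + 2Q^2 has its minimum $19 at Q = 3; price $109 clears that bar, so the firm operates.
MC = 37 - 24Q + 6Q^2. Setting P = MC and taking the root on the rising branch gives Q* = 6.
TR = 109·6 = 654. TC = 672 + 222 = 894. Profit = 654 − 894 = -$240.
Shutting down would mean losing the fixed cost of $672, so operating at a loss of $240 is better by $432.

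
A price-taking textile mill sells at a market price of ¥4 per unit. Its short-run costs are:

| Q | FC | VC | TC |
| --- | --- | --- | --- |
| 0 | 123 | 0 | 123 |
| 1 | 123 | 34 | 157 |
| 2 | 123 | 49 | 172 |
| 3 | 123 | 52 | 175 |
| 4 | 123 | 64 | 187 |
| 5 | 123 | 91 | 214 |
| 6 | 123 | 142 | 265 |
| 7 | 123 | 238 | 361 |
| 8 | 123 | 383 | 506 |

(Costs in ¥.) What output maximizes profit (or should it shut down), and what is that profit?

Tabulate TR − TC: Q=0: -123; Q=1: -153; Q=2: -164; Q=3: -163; Q=4: -171; Q=5: -194; Q=6: -241; Q=7: -333; Q=8: -474.
Profit is highest at Q = 0. Equivalently, the lowest AVC in the table is 64/4 ≈ ¥16 at Q = 4, and P = ¥4 falls below it — price never covers variable cost, so the firm shuts down and loses only its fixed cost.

Q = 0 (shut down); profit = -¥123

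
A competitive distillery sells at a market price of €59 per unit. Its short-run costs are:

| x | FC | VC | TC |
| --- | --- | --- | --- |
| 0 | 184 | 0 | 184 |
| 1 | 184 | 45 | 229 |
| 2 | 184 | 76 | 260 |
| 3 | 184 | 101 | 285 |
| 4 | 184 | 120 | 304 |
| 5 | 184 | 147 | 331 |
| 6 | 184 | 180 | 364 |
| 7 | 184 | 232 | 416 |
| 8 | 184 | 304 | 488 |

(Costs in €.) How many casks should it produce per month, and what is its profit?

x = 7; profit = -€3

Compute π = P·x − TC at each output: x=0: -184; x=1: -170; x=2: -142; x=3: -108; x=4: -68; x=5: -36; x=6: -10; x=7: -3; x=8: -16.
Profit is maximized at x = 7. AVC there is 232/7 = €33.14 ≤ P, so producing beats shutting down (which would give -€184).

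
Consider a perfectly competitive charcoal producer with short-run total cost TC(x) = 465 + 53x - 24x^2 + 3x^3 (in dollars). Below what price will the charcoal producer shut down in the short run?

The firm shuts down when price falls below the minimum of average variable cost. AVC = VC/x = 53 - 24x + 3x^2.
At the minimum of AVC, MC = AVC. MC = 53 - 48x + 9x^2; setting MC = AVC gives 6x^2 - 24x = 0, so x = 4. min AVC = 5.
So the shutdown price is $5.

$5 per unit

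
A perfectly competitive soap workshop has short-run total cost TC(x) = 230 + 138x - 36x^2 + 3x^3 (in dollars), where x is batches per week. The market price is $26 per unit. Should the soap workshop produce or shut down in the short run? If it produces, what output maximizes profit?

Variable cost is VC = 138x - 36x^2 + 3x^3, so AVC = VC/x = 138 - 36x + 3x^2 and MC = dTC/dx = 138 - 72x + 9x^2.
AVC hits its minimum where MC = AVC, at x = 6, giving min AVC = 138 - 36·6 + 3·6^2 = $30.
P = $26 lies below min AVC = $30; no output level covers variable cost.
Shutting down limits the loss to fixed cost, $230.

Shut down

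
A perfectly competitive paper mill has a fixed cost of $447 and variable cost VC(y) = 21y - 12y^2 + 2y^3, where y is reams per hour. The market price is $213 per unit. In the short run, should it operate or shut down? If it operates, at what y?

Produce at y = 8

Strip out fixed cost: VC = 21y - 12y^2 + 2y^3. Then AVC = 21 - 12y + 2y^2 and MC = 21 - 24y + 6y^2.
AVC is minimized where dAVC/dy = -12 + 4y = 0, at y = 3; min AVC = 21 - 12·3 + 2·3^2 = $3.
Because $213 ≥ $3, revenue can cover variable cost; the firm operates.
Solving P = MC: -192 - 24y + 6y^2 = 0 ⇒ y = -4 or 8. On the upward-sloping branch, y* = 8.
Check: AVC at y = 8 is $53 ≤ P, so revenue covers variable cost.
Profit = P·y − TC = 213·8 − 871 = $833.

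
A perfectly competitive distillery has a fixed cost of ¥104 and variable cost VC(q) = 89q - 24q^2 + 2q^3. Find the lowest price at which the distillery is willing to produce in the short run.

¥17 per unit

Short-run supply begins at min AVC. From VC = 89q - 24q^2 + 2q^3, AVC = 89 - 24q + 2q^2.
dAVC/dq = -24 + 4q = 0 gives q = 6. min AVC = 89 - 24·6 + 2·6^2 = 17.
So the shutdown price is ¥17.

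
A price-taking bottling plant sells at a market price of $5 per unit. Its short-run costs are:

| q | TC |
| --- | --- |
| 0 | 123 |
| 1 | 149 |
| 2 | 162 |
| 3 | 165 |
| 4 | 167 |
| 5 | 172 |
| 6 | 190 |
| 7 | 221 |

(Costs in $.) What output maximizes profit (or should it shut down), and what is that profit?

q = 0 (shut down); profit = -$123

Profit at each row (π = 5q − TC): q=0: -123; q=1: -144; q=2: -152; q=3: -150; q=4: -147; q=5: -147; q=6: -160; q=7: -186.
Profit is highest at q = 0. Equivalently, the lowest AVC in the table is 49/5 ≈ $9.80 at q = 5, and P = $5 falls below it — price never covers variable cost, so the firm shuts down and loses only its fixed cost.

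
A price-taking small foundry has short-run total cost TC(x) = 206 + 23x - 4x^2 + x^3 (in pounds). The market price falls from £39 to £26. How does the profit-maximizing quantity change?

Output falls from 4 to 3

MC = 23 - 8x + 3x^2; the shutdown threshold is min AVC = £19 (at x = 2).
With P = £39 above the shutdown price, P = MC gives x = 4.
At P = £26 ≥ min AVC, set P = MC: x = 3. The firm stays open but cuts output.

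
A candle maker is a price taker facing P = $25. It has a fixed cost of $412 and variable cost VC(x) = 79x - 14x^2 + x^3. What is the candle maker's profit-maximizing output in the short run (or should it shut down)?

Shut down

From TC, MC = TC'(x) = 79 - 28x + 3x^2 and AVC = VC/x = 79 - 14x + x^2.
The AVC parabola has its vertex at x = 14/2 = 7, where AVC = 79 - 14·7 + 7^2 = $30.
P = $25 lies below min AVC = $30; no output level covers variable cost.
Shutting down limits the loss to fixed cost, $412.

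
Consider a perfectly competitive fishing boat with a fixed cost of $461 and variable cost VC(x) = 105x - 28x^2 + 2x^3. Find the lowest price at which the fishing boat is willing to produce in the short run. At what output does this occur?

The firm shuts down when price falls below the minimum of average variable cost. AVC = VC/x = 105 - 28x + 2x^2.
At the minimum of AVC, MC = AVC. MC = 105 - 56x + 6x^2; setting MC = AVC gives 4x^2 - 28x = 0, so x = 7. min AVC = 7.
So the shutdown price is $7.

$7 per unit, at x = 7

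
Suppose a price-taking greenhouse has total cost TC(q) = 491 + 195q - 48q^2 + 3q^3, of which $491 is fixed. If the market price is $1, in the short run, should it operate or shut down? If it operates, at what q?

Shut down

From TC, MC = TC'(q) = 195 - 96q + 9q^2 and AVC = VC/q = 195 - 48q + 3q^2.
The AVC parabola has its vertex at q = 48/6 = 8, where AVC = 195 - 48·8 + 3·8^2 = $3.
P = $1 lies below min AVC = $3; no output level covers variable cost.
Shutting down limits the loss to fixed cost, $491.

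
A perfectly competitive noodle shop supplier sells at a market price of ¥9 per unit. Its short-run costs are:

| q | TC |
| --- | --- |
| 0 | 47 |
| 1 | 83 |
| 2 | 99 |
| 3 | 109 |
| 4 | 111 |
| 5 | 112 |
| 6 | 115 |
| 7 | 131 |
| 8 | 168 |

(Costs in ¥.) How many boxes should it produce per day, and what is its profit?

Compute π = P·q − TC at each output: q=0: -47; q=1: -74; q=2: -81; q=3: -82; q=4: -75; q=5: -67; q=6: -61; q=7: -68; q=8: -96.
Profit is highest at q = 0. Equivalently, the lowest AVC in the table is 68/6 ≈ ¥11.33 at q = 6, and P = ¥9 falls below it — price never covers variable cost, so the firm shuts down and loses only its fixed cost.

q = 0 (shut down); profit = -¥47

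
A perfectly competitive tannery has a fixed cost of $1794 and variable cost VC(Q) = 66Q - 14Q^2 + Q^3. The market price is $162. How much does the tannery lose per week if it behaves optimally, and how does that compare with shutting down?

Profit = -$354 at Q = 12

AVC = 66 - 14Q + Q^2; min AVC = $17 at Q = 7. Since P = $162 ≥ min AVC, the firm produces.
With MC = 66 - 28Q + 3Q^2, P = MC on the upward-sloping part at Q* = 12.
TR = 162·12 = 1944. TC = 1794 + 504 = 2298. Profit = 1944 − 2298 = -$354.
That loss of $354 beats the $1794 the firm would lose by shutting down; producing recovers $1440 of fixed cost.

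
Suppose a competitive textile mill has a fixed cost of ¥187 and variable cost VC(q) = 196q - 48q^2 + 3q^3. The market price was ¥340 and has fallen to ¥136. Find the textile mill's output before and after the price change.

MC = 196 - 96q + 9q^2; the shutdown threshold is min AVC = ¥4 (at q = 8).
At P = ¥340 ≥ min AVC, set P = MC on the rising branch: q = 12.
At P = ¥136 ≥ min AVC, set P = MC: q = 10. The firm stays open but cuts output.

Output falls from 12 to 10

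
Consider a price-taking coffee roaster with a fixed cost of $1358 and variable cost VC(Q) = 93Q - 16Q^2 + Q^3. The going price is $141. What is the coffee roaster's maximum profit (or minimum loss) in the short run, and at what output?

AVC = 93 - 16Q + Q^2; min AVC = $29 at Q = 8. Since P = $141 ≥ min AVC, the firm produces.
MC = 93 - 32Q + 3Q^2. Setting P = MC and taking the root on the rising branch gives Q* = 12.
TR = 141·12 = 1692. TC = 1358 + 540 = 1898. Profit = 1692 − 1898 = -$206.
Shutting down would mean losing the fixed cost of $1358, so operating at a loss of $206 is better by $1152.

Profit = -$206 at Q = 12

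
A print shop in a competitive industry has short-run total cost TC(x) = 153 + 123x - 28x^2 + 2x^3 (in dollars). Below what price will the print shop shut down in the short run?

Short-run supply begins at min AVC. From VC = 123x - 28x^2 + 2x^3, AVC = 123 - 28x + 2x^2.
dAVC/dx = -28 + 4x = 0 gives x = 7. min AVC = 123 - 28·7 + 2·7^2 = 25.
For P < $25 the firm produces nothing.

$25 per unit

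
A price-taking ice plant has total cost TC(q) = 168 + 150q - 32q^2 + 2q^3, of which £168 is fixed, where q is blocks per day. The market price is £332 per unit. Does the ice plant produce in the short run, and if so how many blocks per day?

Produce at q = 13

Variable cost is VC = 150q - 32q^2 + 2q^3, so AVC = VC/q = 150 - 32q + 2q^2 and MC = dTC/dq = 150 - 64q + 6q^2.
The AVC parabola has its vertex at q = 32/4 = 8, where AVC = 150 - 32·8 + 2·8^2 = £22.
Because £332 ≥ £22, revenue can cover variable cost; the firm operates.
Solving P = MC: -182 - 64q + 6q^2 = 0 ⇒ q = -7/3 or 13. On the upward-sloping branch, q* = 13.
Check: AVC at q = 13 is £72 ≤ P, so revenue covers variable cost.
Profit = P·q − TC = 332·13 − 1104 = £3212.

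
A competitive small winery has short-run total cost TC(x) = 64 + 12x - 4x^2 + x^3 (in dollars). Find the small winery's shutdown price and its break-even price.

Shutdown price = $8; break-even price = $28

Shutdown price = min AVC. AVC = 12 - 4x + x^2, with vertex at x = 2 and minimum $8.
ATC = 64/x + 12 - 4x + x^2. Setting dATC/dx = −64/x^2 − 4 + 2x = 0 gives x = 4 (since 2·4^3 − 4·4^2 = 64).
min ATC = 64/4 + 12 − 4·4 + 4^2 = $28. That is the break-even price.
Between these two prices the firm operates at a loss; above $28 it earns a profit.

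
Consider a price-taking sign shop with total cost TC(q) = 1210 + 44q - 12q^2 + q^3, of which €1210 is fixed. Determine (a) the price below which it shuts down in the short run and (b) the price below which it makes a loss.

Shutdown price = €8; break-even price = €143

AVC = 44 - 12q + q^2; minimized at q = 6, giving min AVC = €8. That is the shutdown price.
ATC = 1210/q + 44 - 12q + q^2. Setting dATC/dq = −1210/q^2 − 12 + 2q = 0 gives q = 11 (since 2·11^3 − 12·11^2 = 1210).
min ATC = 1210/11 + 44 − 12·11 + 11^2 = €143. That is the break-even price.
Between these two prices the firm operates at a loss; above €143 it earns a profit.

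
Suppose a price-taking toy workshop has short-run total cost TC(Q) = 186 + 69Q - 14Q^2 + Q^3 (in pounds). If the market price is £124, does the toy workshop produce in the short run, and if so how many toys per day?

Variable cost is VC = 69Q - 14Q^2 + Q^3, so AVC = VC/Q = 69 - 14Q + Q^2 and MC = dTC/dQ = 69 - 28Q + 3Q^2.
AVC is minimized where dAVC/dQ = -14 + 2Q = 0, at Q = 7; min AVC = 69 - 14·7 + 7^2 = £20.
P = £124 exceeds min AVC = £20, so the firm stays open.
Solving P = MC: -55 - 28Q + 3Q^2 = 0 ⇒ Q = -5/3 or 11. On the upward-sloping branch, Q* = 11.
Check: AVC at Q = 11 is £36 ≤ P, so revenue covers variable cost.
Profit = P·Q − TC = 124·11 − 582 = £782.

Produce at Q = 11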